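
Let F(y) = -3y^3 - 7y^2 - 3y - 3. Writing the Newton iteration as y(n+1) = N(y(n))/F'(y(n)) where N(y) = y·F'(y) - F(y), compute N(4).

F'(y) = -9y^2 - 14y - 3.
N(y) = y·F'(y) - F(y) = y·(-9y^2 - 14y - 3) - (-3y^3 - 7y^2 - 3y - 3) = -6y^3 - 7y^2 + 3.
N(4) = -493.

-493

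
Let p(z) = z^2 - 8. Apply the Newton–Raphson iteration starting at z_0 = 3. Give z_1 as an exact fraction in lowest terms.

p'(z) = 2z.
p(3) = 1, p'(3) = 6, so z_1 = 3 - 1/6 = 17/6.

17/6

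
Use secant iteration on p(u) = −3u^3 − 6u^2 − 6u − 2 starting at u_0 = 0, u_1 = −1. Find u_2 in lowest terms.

−2/3

p(0) = −2, p(−1) = 1. u_2 = (−1) − 1·((−1) − 0)/(1 − (−2)) = −2/3.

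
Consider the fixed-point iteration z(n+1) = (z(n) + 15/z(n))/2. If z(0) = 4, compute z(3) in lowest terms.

7380481/1905632

z(1) = (4 + 15/4)/2 = 31/8.
z(2) = (31/8 + 15/(31/8))/2 = 1921/496.
z(3) = (1921/496 + 15/(1921/496))/2 = 7380481/1905632.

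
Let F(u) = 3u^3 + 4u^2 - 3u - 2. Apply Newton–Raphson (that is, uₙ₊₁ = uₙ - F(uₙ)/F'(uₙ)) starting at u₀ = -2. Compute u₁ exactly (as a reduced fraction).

F'(u) = 9u^2 + 8u - 3.
F(-2) = -4, F'(-2) = 17, so u₁ = (-2) - (-4)/17 = -30/17.

-30/17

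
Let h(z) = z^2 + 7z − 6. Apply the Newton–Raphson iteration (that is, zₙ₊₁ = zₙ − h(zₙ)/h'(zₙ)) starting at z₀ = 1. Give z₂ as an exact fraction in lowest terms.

h'(z) = 2z + 7.
h(1) = 2, h'(1) = 9, so z₁ = 1 − 2/9 = 7/9.
h(7/9) = 4/81, h'(7/9) = 77/9, so z₂ = (7/9) − (4/81)/(77/9) = 535/693.

535/693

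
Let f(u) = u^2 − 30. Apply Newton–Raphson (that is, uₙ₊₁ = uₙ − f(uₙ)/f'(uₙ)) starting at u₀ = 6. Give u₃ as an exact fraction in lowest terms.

116161/21208

f'(u) = 2u.
f(6) = 6, f'(6) = 12, so u₁ = 6 − 6/12 = 11/2.
f(11/2) = 1/4, f'(11/2) = 11, so u₂ = (11/2) − (1/4)/11 = 241/44.
f(241/44) = 1/1936, f'(241/44) = 241/22, so u₃ = (241/44) − (1/1936)/(241/22) = 116161/21208.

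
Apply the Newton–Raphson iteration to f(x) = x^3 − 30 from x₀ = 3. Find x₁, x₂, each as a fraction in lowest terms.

x₁ = 28/9, x₂ = 32887/10584

f'(x) = 3x^2.
f(3) = −3, f'(3) = 27, so x₁ = 3 − (−3)/27 = 28/9.
f(28/9) = 82/729, f'(28/9) = 784/27, so x₂ = (28/9) − (82/729)/(784/27) = 32887/10584.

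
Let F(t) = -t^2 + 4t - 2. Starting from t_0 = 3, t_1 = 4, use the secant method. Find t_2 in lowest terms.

F(3) = 1, F(4) = -2. t_2 = 4 - (-2)·(4 - 3)/((-2) - 1) = 10/3.

10/3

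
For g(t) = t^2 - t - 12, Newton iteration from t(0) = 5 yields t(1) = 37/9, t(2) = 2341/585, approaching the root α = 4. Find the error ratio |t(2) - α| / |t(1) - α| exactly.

1/65

t(1) - α = 37/9 - 4 = 1/9, so |t(1) - α| = 1/9.
t(2) - α = 2341/585 - 4 = 1/585, so |t(2) - α| = 1/585.
Ratio = (1/585) / (1/9) = 1/65.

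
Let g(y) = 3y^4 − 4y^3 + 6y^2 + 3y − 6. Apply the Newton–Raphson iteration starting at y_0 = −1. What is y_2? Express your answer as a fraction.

−1694323/1973103

g'(y) = 12y^3 − 12y^2 + 12y + 3.
g(−1) = 4, g'(−1) = −33, so y_1 = (−1) − 4/(−33) = −29/33.
g(−29/33) = 198080/395307, g'(−29/33) = −298955/11979, so y_2 = (−29/33) − (198080/395307)/(−298955/11979) = −1694323/1973103.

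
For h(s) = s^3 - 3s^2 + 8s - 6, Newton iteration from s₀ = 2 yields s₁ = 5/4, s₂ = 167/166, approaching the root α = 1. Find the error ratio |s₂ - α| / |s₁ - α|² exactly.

8/83

s₁ - α = 5/4 - 1 = 1/4, so |s₁ - α| = 1/4.
s₂ - α = 167/166 - 1 = 1/166, so |s₂ - α| = 1/166.
|s₁ - α|² = 1/16.
Ratio = (1/166) / (1/16) = 8/83.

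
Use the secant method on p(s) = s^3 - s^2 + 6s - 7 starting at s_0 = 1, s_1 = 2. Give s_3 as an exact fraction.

1162/1031

p(1) = -1, p(2) = 9. s_2 = 2 - 9·(2 - 1)/(9 - (-1)) = 11/10.
p(2) = 9, p(11/10) = -279/1000. s_3 = (11/10) - (-279/1000)·((11/10) - 2)/((-279/1000) - 9) = 1162/1031.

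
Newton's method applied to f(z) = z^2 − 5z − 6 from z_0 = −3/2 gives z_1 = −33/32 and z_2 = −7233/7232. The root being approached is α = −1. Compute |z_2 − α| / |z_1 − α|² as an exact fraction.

16/113

z_1 − α = −33/32 − (−1) = −33/32 + 1 = −1/32, so |z_1 − α| = 1/32.
z_2 − α = −7233/7232 − (−1) = −7233/7232 + 1 = −1/7232, so |z_2 − α| = 1/7232.
|z_1 − α|² = 1/1024.
Ratio = (1/7232) / (1/1024) = 16/113.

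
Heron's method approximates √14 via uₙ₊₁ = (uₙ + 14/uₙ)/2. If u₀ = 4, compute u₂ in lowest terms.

449/120

u₁ = (4 + 14/4)/2 = 15/4.
u₂ = (15/4 + 14/(15/4))/2 = 449/120.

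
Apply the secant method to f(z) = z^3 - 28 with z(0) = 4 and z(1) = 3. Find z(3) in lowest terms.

113260/37297

f(4) = 36, f(3) = -1. z(2) = 3 - (-1)·(3 - 4)/((-1) - 36) = 112/37.
f(3) = -1, f(112/37) = -13356/50653. z(3) = (112/37) - (-13356/50653)·((112/37) - 3)/((-13356/50653) - (-1)) = 113260/37297.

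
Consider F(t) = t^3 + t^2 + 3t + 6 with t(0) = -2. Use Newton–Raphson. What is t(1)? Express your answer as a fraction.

F'(t) = 3t^2 + 2t + 3.
F(-2) = -4, F'(-2) = 11, so t(1) = (-2) - (-4)/11 = -18/11.

-18/11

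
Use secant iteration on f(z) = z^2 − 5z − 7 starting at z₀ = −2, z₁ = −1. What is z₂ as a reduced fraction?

f(−2) = 7, f(−1) = −1. z₂ = (−1) − (−1)·((−1) − (−2))/((−1) − 7) = −9/8.

−9/8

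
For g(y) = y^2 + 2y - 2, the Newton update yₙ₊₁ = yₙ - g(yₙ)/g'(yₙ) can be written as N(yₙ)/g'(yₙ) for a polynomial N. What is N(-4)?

g'(y) = 2y + 2.
N(y) = y·g'(y) - g(y) = y·(2y + 2) - (y^2 + 2y - 2) = y^2 + 2.
N(-4) = 18.

18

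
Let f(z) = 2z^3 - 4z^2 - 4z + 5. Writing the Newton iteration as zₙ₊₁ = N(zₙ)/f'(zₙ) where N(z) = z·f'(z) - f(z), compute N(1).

-5

f'(z) = 6z^2 - 8z - 4.
N(z) = z·f'(z) - f(z) = z·(6z^2 - 8z - 4) - (2z^3 - 4z^2 - 4z + 5) = 4z^3 - 4z^2 - 5.
N(1) = -5.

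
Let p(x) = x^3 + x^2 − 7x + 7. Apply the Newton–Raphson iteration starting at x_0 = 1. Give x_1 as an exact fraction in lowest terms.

p'(x) = 3x^2 + 2x − 7.
p(1) = 2, p'(1) = −2, so x_1 = 1 − 2/(−2) = 2.

2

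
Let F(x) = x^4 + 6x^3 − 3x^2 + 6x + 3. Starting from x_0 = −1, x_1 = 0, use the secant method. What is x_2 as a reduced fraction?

F(−1) = −11, F(0) = 3. x_2 = 0 − 3·(0 − (−1))/(3 − (−11)) = −3/14.

−3/14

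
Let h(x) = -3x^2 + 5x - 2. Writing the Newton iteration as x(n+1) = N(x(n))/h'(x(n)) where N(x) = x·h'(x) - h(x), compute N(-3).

h'(x) = -6x + 5.
N(x) = x·h'(x) - h(x) = x·(-6x + 5) - (-3x^2 + 5x - 2) = -3x^2 + 2.
N(-3) = -25.

-25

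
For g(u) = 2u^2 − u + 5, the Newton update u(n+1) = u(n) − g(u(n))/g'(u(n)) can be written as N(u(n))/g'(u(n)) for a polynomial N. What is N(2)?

g'(u) = 4u − 1.
N(u) = u·g'(u) − g(u) = u·(4u − 1) − (2u^2 − u + 5) = 2u^2 − 5.
N(2) = 3.

3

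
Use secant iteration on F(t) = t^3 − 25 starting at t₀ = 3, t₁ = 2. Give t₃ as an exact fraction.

F(3) = 2, F(2) = −17. t₂ = 2 − (−17)·(2 − 3)/((−17) − 2) = 55/19.
F(2) = −17, F(55/19) = −5100/6859. t₃ = (55/19) − (−5100/6859)·((55/19) − 2)/((−5100/6859) − (−17)) = 19255/6559.

19255/6559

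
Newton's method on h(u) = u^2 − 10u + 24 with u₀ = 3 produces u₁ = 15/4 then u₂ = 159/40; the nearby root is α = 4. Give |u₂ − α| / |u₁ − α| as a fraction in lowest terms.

1/10

u₁ − α = 15/4 − 4 = −1/4, so |u₁ − α| = 1/4.
u₂ − α = 159/40 − 4 = −1/40, so |u₂ − α| = 1/40.
Ratio = (1/40) / (1/4) = 1/10.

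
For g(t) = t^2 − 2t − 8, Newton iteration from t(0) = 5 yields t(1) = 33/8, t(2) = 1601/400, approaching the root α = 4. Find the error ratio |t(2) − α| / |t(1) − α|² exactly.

t(1) − α = 33/8 − 4 = 1/8, so |t(1) − α| = 1/8.
t(2) − α = 1601/400 − 4 = 1/400, so |t(2) − α| = 1/400.
|t(1) − α|² = 1/64.
Ratio = (1/400) / (1/64) = 4/25.

4/25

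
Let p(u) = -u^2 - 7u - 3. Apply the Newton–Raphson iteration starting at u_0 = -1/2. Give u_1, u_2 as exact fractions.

p'(u) = -2u - 7.
p(-1/2) = 1/4, p'(-1/2) = -6, so u_1 = (-1/2) - (1/4)/(-6) = -11/24.
p(-11/24) = -1/576, p'(-11/24) = -73/12, so u_2 = (-11/24) - (-1/576)/(-73/12) = -1607/3504.

u_1 = -11/24, u_2 = -1607/3504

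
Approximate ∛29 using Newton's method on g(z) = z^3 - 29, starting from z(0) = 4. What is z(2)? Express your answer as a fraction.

5473477/1774728

g'(z) = 3z^2.
g(4) = 35, g'(4) = 48, so z(1) = 4 - 35/48 = 157/48.
g(157/48) = 662725/110592, g'(157/48) = 24649/768, so z(2) = (157/48) - (662725/110592)/(24649/768) = 5473477/1774728.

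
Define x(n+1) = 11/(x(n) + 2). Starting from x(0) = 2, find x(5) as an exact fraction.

x(1) = 11/(2 + 2) = 11/4.
x(2) = 11/(11/4 + 2) = 44/19.
x(3) = 11/(44/19 + 2) = 209/82.
x(4) = 11/(209/82 + 2) = 902/373.
x(5) = 11/(902/373 + 2) = 4103/1648.

4103/1648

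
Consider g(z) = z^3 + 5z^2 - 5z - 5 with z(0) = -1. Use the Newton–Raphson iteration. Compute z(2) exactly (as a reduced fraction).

-179/279

g'(z) = 3z^2 + 10z - 5.
g(-1) = 4, g'(-1) = -12, so z(1) = (-1) - 4/(-12) = -2/3.
g(-2/3) = 7/27, g'(-2/3) = -31/3, so z(2) = (-2/3) - (7/27)/(-31/3) = -179/279.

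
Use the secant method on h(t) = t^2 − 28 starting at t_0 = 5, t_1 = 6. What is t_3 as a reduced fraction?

164/31

h(5) = −3, h(6) = 8. t_2 = 6 − 8·(6 − 5)/(8 − (−3)) = 58/11.
h(6) = 8, h(58/11) = −24/121. t_3 = (58/11) − (−24/121)·((58/11) − 6)/((−24/121) − 8) = 164/31.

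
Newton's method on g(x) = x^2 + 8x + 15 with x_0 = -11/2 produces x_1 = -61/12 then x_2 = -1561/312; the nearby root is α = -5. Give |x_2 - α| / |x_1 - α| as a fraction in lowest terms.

1/26

x_1 - α = -61/12 - (-5) = -61/12 + 5 = -1/12, so |x_1 - α| = 1/12.
x_2 - α = -1561/312 - (-5) = -1561/312 + 5 = -1/312, so |x_2 - α| = 1/312.
Ratio = (1/312) / (1/12) = 1/26.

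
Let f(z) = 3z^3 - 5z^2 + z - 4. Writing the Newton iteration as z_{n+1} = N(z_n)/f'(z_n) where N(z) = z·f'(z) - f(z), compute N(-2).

-64

f'(z) = 9z^2 - 10z + 1.
N(z) = z·f'(z) - f(z) = z·(9z^2 - 10z + 1) - (3z^3 - 5z^2 + z - 4) = 6z^3 - 5z^2 + 4.
N(-2) = -64.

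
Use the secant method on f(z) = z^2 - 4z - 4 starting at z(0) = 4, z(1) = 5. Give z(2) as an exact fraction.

f(4) = -4, f(5) = 1. z(2) = 5 - 1·(5 - 4)/(1 - (-4)) = 24/5.

24/5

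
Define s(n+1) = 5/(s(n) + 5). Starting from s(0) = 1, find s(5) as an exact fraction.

s(1) = 5/(1 + 5) = 5/6.
s(2) = 5/(5/6 + 5) = 6/7.
s(3) = 5/(6/7 + 5) = 35/41.
s(4) = 5/(35/41 + 5) = 41/48.
s(5) = 5/(41/48 + 5) = 240/281.

240/281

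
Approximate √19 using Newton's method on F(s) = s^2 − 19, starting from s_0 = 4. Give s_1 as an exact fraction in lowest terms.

F'(s) = 2s.
F(4) = −3, F'(4) = 8, so s_1 = 4 − (−3)/8 = 35/8.

35/8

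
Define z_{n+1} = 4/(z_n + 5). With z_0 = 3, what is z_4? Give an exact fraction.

252/359

z_1 = 4/(3 + 5) = 1/2.
z_2 = 4/(1/2 + 5) = 8/11.
z_3 = 4/(8/11 + 5) = 44/63.
z_4 = 4/(44/63 + 5) = 252/359.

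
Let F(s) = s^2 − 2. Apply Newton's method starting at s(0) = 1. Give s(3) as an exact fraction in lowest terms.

577/408

F'(s) = 2s.
F(1) = −1, F'(1) = 2, so s(1) = 1 − (−1)/2 = 3/2.
F(3/2) = 1/4, F'(3/2) = 3, so s(2) = (3/2) − (1/4)/3 = 17/12.
F(17/12) = 1/144, F'(17/12) = 17/6, so s(3) = (17/12) − (1/144)/(17/6) = 577/408.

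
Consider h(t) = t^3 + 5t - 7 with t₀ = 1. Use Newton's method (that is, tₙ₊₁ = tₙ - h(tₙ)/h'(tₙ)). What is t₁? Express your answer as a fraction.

9/8

h'(t) = 3t^2 + 5.
h(1) = -1, h'(1) = 8, so t₁ = 1 - (-1)/8 = 9/8.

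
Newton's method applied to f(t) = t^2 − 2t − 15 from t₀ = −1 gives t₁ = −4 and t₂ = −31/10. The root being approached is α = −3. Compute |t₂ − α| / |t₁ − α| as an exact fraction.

1/10

t₁ − α = −4 − (−3) = −4 + 3 = −1, so |t₁ − α| = 1.
t₂ − α = −31/10 − (−3) = −31/10 + 3 = −1/10, so |t₂ − α| = 1/10.
Ratio = (1/10) / 1 = 1/10.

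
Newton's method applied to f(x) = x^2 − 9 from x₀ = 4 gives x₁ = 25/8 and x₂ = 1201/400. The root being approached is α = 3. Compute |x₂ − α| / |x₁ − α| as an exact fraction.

x₁ − α = 25/8 − 3 = 1/8, so |x₁ − α| = 1/8.
x₂ − α = 1201/400 − 3 = 1/400, so |x₂ − α| = 1/400.
Ratio = (1/400) / (1/8) = 1/50.

1/50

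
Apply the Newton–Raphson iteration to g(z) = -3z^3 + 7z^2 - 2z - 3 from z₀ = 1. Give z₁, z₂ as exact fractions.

g'(z) = -9z^2 + 14z - 2.
g(1) = -1, g'(1) = 3, so z₁ = 1 - (-1)/3 = 4/3.
g(4/3) = -1/3, g'(4/3) = 2/3, so z₂ = (4/3) - (-1/3)/(2/3) = 11/6.

z₁ = 4/3, z₂ = 11/6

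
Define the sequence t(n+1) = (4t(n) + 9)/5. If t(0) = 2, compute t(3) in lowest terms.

677/125

t(1) = (4·2 + 9)/5 = 17/5.
t(2) = (4·(17/5) + 9)/5 = 113/25.
t(3) = (4·(113/25) + 9)/5 = 677/125.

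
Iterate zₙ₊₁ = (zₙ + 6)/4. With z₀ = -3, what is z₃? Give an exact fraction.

123/64

z₁ = ((-3) + 6)/4 = 3/4.
z₂ = ((3/4) + 6)/4 = 27/16.
z₃ = ((27/16) + 6)/4 = 123/64.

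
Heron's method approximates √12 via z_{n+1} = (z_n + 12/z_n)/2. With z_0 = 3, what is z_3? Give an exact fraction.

z_1 = (3 + 12/3)/2 = 7/2.
z_2 = (7/2 + 12/(7/2))/2 = 97/28.
z_3 = (97/28 + 12/(97/28))/2 = 18817/5432.

18817/5432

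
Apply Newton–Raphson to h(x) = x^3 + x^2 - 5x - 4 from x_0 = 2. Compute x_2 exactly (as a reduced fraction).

h'(x) = 3x^2 + 2x - 5.
h(2) = -2, h'(2) = 11, so x_1 = 2 - (-2)/11 = 24/11.
h(24/11) = 316/1331, h'(24/11) = 1651/121, so x_2 = (24/11) - (316/1331)/(1651/121) = 39308/18161.

39308/18161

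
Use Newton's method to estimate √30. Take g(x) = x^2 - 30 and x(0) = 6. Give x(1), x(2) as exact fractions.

x(1) = 11/2, x(2) = 241/44

g'(x) = 2x.
g(6) = 6, g'(6) = 12, so x(1) = 6 - 6/12 = 11/2.
g(11/2) = 1/4, g'(11/2) = 11, so x(2) = (11/2) - (1/4)/11 = 241/44.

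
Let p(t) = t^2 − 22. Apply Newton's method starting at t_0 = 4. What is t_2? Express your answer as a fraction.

p'(t) = 2t.
p(4) = −6, p'(4) = 8, so t_1 = 4 − (−6)/8 = 19/4.
p(19/4) = 9/16, p'(19/4) = 19/2, so t_2 = (19/4) − (9/16)/(19/2) = 713/152.

713/152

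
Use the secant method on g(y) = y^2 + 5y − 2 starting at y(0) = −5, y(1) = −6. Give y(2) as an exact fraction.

g(−5) = −2, g(−6) = 4. y(2) = (−6) − 4·((−6) − (−5))/(4 − (−2)) = −16/3.

−16/3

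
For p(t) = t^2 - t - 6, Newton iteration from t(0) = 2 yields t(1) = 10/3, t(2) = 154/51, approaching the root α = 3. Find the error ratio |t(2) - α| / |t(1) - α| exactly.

t(1) - α = 10/3 - 3 = 1/3, so |t(1) - α| = 1/3.
t(2) - α = 154/51 - 3 = 1/51, so |t(2) - α| = 1/51.
Ratio = (1/51) / (1/3) = 1/17.

1/17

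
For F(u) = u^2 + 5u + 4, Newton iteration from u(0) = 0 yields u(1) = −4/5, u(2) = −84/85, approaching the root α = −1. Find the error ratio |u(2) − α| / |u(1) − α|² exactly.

5/17

u(1) − α = −4/5 − (−1) = −4/5 + 1 = 1/5, so |u(1) − α| = 1/5.
u(2) − α = −84/85 − (−1) = −84/85 + 1 = 1/85, so |u(2) − α| = 1/85.
|u(1) − α|² = 1/25.
Ratio = (1/85) / (1/25) = 5/17.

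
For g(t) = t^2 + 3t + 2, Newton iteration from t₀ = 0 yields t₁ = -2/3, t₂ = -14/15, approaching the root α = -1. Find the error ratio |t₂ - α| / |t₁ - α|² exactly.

t₁ - α = -2/3 - (-1) = -2/3 + 1 = 1/3, so |t₁ - α| = 1/3.
t₂ - α = -14/15 - (-1) = -14/15 + 1 = 1/15, so |t₂ - α| = 1/15.
|t₁ - α|² = 1/9.
Ratio = (1/15) / (1/9) = 3/5.

3/5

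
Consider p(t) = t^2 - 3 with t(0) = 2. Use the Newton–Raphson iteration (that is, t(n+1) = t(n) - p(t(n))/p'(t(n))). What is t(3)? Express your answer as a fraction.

p'(t) = 2t.
p(2) = 1, p'(2) = 4, so t(1) = 2 - 1/4 = 7/4.
p(7/4) = 1/16, p'(7/4) = 7/2, so t(2) = (7/4) - (1/16)/(7/2) = 97/56.
p(97/56) = 1/3136, p'(97/56) = 97/28, so t(3) = (97/56) - (1/3136)/(97/28) = 18817/10864.

18817/10864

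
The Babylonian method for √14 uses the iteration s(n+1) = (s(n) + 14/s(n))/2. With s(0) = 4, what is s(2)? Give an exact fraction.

s(1) = (4 + 14/4)/2 = 15/4.
s(2) = (15/4 + 14/(15/4))/2 = 449/120.

449/120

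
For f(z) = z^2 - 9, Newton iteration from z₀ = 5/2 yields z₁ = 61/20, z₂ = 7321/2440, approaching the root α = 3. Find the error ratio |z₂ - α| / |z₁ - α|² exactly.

z₁ - α = 61/20 - 3 = 1/20, so |z₁ - α| = 1/20.
z₂ - α = 7321/2440 - 3 = 1/2440, so |z₂ - α| = 1/2440.
|z₁ - α|² = 1/400.
Ratio = (1/2440) / (1/400) = 10/61.

10/61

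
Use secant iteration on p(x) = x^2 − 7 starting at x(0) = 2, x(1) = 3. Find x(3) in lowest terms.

p(2) = −3, p(3) = 2. x(2) = 3 − 2·(3 − 2)/(2 − (−3)) = 13/5.
p(3) = 2, p(13/5) = −6/25. x(3) = (13/5) − (−6/25)·((13/5) − 3)/((−6/25) − 2) = 37/14.

37/14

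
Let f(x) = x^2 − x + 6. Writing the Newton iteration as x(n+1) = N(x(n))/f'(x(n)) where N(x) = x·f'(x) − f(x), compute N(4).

10

f'(x) = 2x − 1.
N(x) = x·f'(x) − f(x) = x·(2x − 1) − (x^2 − x + 6) = x^2 − 6.
N(4) = 10.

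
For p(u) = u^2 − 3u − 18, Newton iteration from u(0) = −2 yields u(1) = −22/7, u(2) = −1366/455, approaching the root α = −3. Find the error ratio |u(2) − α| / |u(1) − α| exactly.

1/65

u(1) − α = −22/7 − (−3) = −22/7 + 3 = −1/7, so |u(1) − α| = 1/7.
u(2) − α = −1366/455 − (−3) = −1366/455 + 3 = −1/455, so |u(2) − α| = 1/455.
Ratio = (1/455) / (1/7) = 1/65.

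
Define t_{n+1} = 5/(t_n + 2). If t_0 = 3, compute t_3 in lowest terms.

15/11

t_1 = 5/(3 + 2) = 1.
t_2 = 5/(1 + 2) = 5/3.
t_3 = 5/(5/3 + 2) = 15/11.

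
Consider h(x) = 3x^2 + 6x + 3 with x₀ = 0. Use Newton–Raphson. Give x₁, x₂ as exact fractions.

h'(x) = 6x + 6.
h(0) = 3, h'(0) = 6, so x₁ = 0 - 3/6 = -1/2.
h(-1/2) = 3/4, h'(-1/2) = 3, so x₂ = (-1/2) - (3/4)/3 = -3/4.

x₁ = -1/2, x₂ = -3/4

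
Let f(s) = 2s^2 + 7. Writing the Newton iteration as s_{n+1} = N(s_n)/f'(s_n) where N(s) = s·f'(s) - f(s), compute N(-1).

f'(s) = 4s.
N(s) = s·f'(s) - f(s) = s·(4s) - (2s^2 + 7) = 2s^2 - 7.
N(-1) = -5.

-5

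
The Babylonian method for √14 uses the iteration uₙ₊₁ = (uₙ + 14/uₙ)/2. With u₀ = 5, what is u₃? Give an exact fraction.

17049841/4556760

u₁ = (5 + 14/5)/2 = 39/10.
u₂ = (39/10 + 14/(39/10))/2 = 2921/780.
u₃ = (2921/780 + 14/(2921/780))/2 = 17049841/4556760.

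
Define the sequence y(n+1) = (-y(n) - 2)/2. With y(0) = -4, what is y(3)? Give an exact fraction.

y(1) = (-(-4) - 2)/2 = 1.
y(2) = (-1 - 2)/2 = -3/2.
y(3) = (-(-3/2) - 2)/2 = -1/4.

-1/4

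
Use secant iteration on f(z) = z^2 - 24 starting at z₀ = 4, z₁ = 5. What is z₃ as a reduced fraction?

436/89

f(4) = -8, f(5) = 1. z₂ = 5 - 1·(5 - 4)/(1 - (-8)) = 44/9.
f(5) = 1, f(44/9) = -8/81. z₃ = (44/9) - (-8/81)·((44/9) - 5)/((-8/81) - 1) = 436/89.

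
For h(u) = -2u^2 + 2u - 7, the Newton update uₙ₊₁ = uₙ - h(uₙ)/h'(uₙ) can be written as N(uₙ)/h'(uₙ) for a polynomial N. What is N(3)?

h'(u) = -4u + 2.
N(u) = u·h'(u) - h(u) = u·(-4u + 2) - (-2u^2 + 2u - 7) = -2u^2 + 7.
N(3) = -11.

-11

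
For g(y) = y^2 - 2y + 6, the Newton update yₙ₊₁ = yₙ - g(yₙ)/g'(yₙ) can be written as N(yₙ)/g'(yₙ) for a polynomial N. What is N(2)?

-2

g'(y) = 2y - 2.
N(y) = y·g'(y) - g(y) = y·(2y - 2) - (y^2 - 2y + 6) = y^2 - 6.
N(2) = -2.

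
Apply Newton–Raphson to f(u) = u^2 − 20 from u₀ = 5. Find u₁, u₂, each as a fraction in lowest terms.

u₁ = 9/2, u₂ = 161/36

f'(u) = 2u.
f(5) = 5, f'(5) = 10, so u₁ = 5 − 5/10 = 9/2.
f(9/2) = 1/4, f'(9/2) = 9, so u₂ = (9/2) − (1/4)/9 = 161/36.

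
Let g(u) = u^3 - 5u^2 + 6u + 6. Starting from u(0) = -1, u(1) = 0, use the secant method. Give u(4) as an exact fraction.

g(-1) = -6, g(0) = 6. u(2) = 0 - 6·(0 - (-1))/(6 - (-6)) = -1/2.
g(0) = 6, g(-1/2) = 13/8. u(3) = (-1/2) - (13/8)·((-1/2) - 0)/((13/8) - 6) = -24/35.
g(-1/2) = 13/8, g(-24/35) = -33774/42875. u(4) = (-24/35) - (-33774/42875)·((-24/35) - (-1/2))/((-33774/42875) - (13/8)) = -39792/63659.

-39792/63659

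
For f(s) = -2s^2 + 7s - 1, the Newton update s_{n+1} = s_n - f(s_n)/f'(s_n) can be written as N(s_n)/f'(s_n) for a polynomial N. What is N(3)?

-17

f'(s) = -4s + 7.
N(s) = s·f'(s) - f(s) = s·(-4s + 7) - (-2s^2 + 7s - 1) = -2s^2 + 1.
N(3) = -17.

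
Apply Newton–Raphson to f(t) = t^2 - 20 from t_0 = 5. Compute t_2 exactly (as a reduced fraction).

161/36

f'(t) = 2t.
f(5) = 5, f'(5) = 10, so t_1 = 5 - 5/10 = 9/2.
f(9/2) = 1/4, f'(9/2) = 9, so t_2 = (9/2) - (1/4)/9 = 161/36.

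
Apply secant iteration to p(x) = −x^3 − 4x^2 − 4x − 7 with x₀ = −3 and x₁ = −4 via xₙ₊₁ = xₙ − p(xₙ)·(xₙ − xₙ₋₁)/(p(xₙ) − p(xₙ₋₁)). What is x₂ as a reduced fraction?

−43/13

p(−3) = −4, p(−4) = 9. x₂ = (−4) − 9·((−4) − (−3))/(9 − (−4)) = −43/13.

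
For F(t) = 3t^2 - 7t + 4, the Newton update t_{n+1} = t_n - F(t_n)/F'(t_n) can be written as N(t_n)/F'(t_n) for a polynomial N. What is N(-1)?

-1

F'(t) = 6t - 7.
N(t) = t·F'(t) - F(t) = t·(6t - 7) - (3t^2 - 7t + 4) = 3t^2 - 4.
N(-1) = -1.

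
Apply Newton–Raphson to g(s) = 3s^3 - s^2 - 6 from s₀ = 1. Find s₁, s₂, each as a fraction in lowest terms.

g'(s) = 9s^2 - 2s.
g(1) = -4, g'(1) = 7, so s₁ = 1 - (-4)/7 = 11/7.
g(11/7) = 1088/343, g'(11/7) = 935/49, so s₂ = (11/7) - (1088/343)/(935/49) = 541/385.

s₁ = 11/7, s₂ = 541/385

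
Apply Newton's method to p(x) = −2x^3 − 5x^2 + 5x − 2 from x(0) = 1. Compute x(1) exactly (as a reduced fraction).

7/11

p'(x) = −6x^2 − 10x + 5.
p(1) = −4, p'(1) = −11, so x(1) = 1 − (−4)/(−11) = 7/11.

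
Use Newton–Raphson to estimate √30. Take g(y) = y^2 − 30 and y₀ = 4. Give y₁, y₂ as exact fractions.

g'(y) = 2y.
g(4) = −14, g'(4) = 8, so y₁ = 4 − (−14)/8 = 23/4.
g(23/4) = 49/16, g'(23/4) = 23/2, so y₂ = (23/4) − (49/16)/(23/2) = 1009/184.

y₁ = 23/4, y₂ = 1009/184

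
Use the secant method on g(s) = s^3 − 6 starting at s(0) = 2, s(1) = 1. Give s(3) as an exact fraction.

522/277

g(2) = 2, g(1) = −5. s(2) = 1 − (−5)·(1 − 2)/((−5) − 2) = 12/7.
g(1) = −5, g(12/7) = −330/343. s(3) = (12/7) − (−330/343)·((12/7) − 1)/((−330/343) − (−5)) = 522/277.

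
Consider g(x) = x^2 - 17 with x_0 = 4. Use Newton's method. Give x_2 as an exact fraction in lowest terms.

g'(x) = 2x.
g(4) = -1, g'(4) = 8, so x_1 = 4 - (-1)/8 = 33/8.
g(33/8) = 1/64, g'(33/8) = 33/4, so x_2 = (33/8) - (1/64)/(33/4) = 2177/528.

2177/528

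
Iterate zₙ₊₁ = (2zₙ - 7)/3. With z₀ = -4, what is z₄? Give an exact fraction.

-173/27

z₁ = (2·(-4) - 7)/3 = -5.
z₂ = (2·(-5) - 7)/3 = -17/3.
z₃ = (2·(-17/3) - 7)/3 = -55/9.
z₄ = (2·(-55/9) - 7)/3 = -173/27.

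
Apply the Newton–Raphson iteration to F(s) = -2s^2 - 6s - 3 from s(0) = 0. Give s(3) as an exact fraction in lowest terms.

-71/112

F'(s) = -4s - 6.
F(0) = -3, F'(0) = -6, so s(1) = 0 - (-3)/(-6) = -1/2.
F(-1/2) = -1/2, F'(-1/2) = -4, so s(2) = (-1/2) - (-1/2)/(-4) = -5/8.
F(-5/8) = -1/32, F'(-5/8) = -7/2, so s(3) = (-5/8) - (-1/32)/(-7/2) = -71/112.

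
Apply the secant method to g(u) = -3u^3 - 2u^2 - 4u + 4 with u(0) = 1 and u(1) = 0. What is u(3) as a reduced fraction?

27/37

g(1) = -5, g(0) = 4. u(2) = 0 - 4·(0 - 1)/(4 - (-5)) = 4/9.
g(0) = 4, g(4/9) = 380/243. u(3) = (4/9) - (380/243)·((4/9) - 0)/((380/243) - 4) = 27/37.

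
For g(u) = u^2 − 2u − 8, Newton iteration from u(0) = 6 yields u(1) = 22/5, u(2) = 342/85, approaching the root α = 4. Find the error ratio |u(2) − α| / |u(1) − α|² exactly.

5/34

u(1) − α = 22/5 − 4 = 2/5, so |u(1) − α| = 2/5.
u(2) − α = 342/85 − 4 = 2/85, so |u(2) − α| = 2/85.
|u(1) − α|² = 4/25.
Ratio = (2/85) / (4/25) = 5/34.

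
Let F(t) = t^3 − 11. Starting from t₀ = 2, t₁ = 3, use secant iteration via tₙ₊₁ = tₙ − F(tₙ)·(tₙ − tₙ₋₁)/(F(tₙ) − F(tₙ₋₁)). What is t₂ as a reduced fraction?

F(2) = −3, F(3) = 16. t₂ = 3 − 16·(3 − 2)/(16 − (−3)) = 41/19.

41/19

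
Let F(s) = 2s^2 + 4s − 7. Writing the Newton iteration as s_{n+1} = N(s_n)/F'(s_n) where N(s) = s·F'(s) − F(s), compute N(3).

F'(s) = 4s + 4.
N(s) = s·F'(s) − F(s) = s·(4s + 4) − (2s^2 + 4s − 7) = 2s^2 + 7.
N(3) = 25.

25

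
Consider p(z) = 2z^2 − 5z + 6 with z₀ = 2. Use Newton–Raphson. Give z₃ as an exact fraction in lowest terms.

p'(z) = 4z − 5.
p(2) = 4, p'(2) = 3, so z₁ = 2 − 4/3 = 2/3.
p(2/3) = 32/9, p'(2/3) = −7/3, so z₂ = (2/3) − (32/9)/(−7/3) = 46/21.
p(46/21) = 2048/441, p'(46/21) = 79/21, so z₃ = (46/21) − (2048/441)/(79/21) = 1586/1659.

1586/1659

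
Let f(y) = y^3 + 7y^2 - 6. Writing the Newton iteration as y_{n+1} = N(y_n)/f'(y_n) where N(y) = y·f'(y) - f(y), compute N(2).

50

f'(y) = 3y^2 + 14y.
N(y) = y·f'(y) - f(y) = y·(3y^2 + 14y) - (y^3 + 7y^2 - 6) = 2y^3 + 7y^2 + 6.
N(2) = 50.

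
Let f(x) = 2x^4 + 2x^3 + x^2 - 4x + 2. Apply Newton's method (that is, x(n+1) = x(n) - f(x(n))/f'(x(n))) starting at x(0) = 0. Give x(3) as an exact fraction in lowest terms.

f'(x) = 8x^3 + 6x^2 + 2x - 4.
f(0) = 2, f'(0) = -4, so x(1) = 0 - 2/(-4) = 1/2.
f(1/2) = 5/8, f'(1/2) = -1/2, so x(2) = (1/2) - (5/8)/(-1/2) = 7/4.
f(7/4) = 3525/128, f'(7/4) = 243/4, so x(3) = (7/4) - (3525/128)/(243/4) = 3361/2592.

3361/2592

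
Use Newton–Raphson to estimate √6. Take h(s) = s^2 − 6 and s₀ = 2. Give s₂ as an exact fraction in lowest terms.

49/20

h'(s) = 2s.
h(2) = −2, h'(2) = 4, so s₁ = 2 − (−2)/4 = 5/2.
h(5/2) = 1/4, h'(5/2) = 5, so s₂ = (5/2) − (1/4)/5 = 49/20.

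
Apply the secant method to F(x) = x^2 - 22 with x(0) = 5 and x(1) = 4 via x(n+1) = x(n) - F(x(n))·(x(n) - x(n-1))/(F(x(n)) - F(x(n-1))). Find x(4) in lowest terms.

F(5) = 3, F(4) = -6. x(2) = 4 - (-6)·(4 - 5)/((-6) - 3) = 14/3.
F(4) = -6, F(14/3) = -2/9. x(3) = (14/3) - (-2/9)·((14/3) - 4)/((-2/9) - (-6)) = 61/13.
F(14/3) = -2/9, F(61/13) = 3/169. x(4) = (61/13) - (3/169)·((61/13) - (14/3))/((3/169) - (-2/9)) = 1712/365.

1712/365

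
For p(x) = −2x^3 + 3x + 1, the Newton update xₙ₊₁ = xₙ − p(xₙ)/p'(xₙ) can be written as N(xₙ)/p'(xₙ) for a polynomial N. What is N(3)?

−109

p'(x) = −6x^2 + 3.
N(x) = x·p'(x) − p(x) = x·(−6x^2 + 3) − (−2x^3 + 3x + 1) = −4x^3 − 1.
N(3) = −109.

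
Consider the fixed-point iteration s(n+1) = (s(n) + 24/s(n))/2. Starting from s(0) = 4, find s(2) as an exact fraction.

49/10

s(1) = (4 + 24/4)/2 = 5.
s(2) = (5 + 24/5)/2 = 49/10.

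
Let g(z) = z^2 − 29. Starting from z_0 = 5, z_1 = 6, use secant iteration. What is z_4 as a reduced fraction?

39791/7389

g(5) = −4, g(6) = 7. z_2 = 6 − 7·(6 − 5)/(7 − (−4)) = 59/11.
g(6) = 7, g(59/11) = −28/121. z_3 = (59/11) − (−28/121)·((59/11) − 6)/((−28/121) − 7) = 673/125.
g(59/11) = −28/121, g(673/125) = −196/15625. z_4 = (673/125) − (−196/15625)·((673/125) − (59/11))/((−196/15625) − (−28/121)) = 39791/7389.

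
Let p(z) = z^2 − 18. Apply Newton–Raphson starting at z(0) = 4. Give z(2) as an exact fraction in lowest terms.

p'(z) = 2z.
p(4) = −2, p'(4) = 8, so z(1) = 4 − (−2)/8 = 17/4.
p(17/4) = 1/16, p'(17/4) = 17/2, so z(2) = (17/4) − (1/16)/(17/2) = 577/136.

577/136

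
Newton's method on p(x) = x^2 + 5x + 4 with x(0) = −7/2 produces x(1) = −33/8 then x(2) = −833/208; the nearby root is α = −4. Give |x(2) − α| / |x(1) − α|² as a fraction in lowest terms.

4/13

x(1) − α = −33/8 − (−4) = −33/8 + 4 = −1/8, so |x(1) − α| = 1/8.
x(2) − α = −833/208 − (−4) = −833/208 + 4 = −1/208, so |x(2) − α| = 1/208.
|x(1) − α|² = 1/64.
Ratio = (1/208) / (1/64) = 4/13.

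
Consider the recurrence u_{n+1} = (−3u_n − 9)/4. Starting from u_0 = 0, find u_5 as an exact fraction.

−1629/1024

u_1 = (−3·0 − 9)/4 = −9/4.
u_2 = (−3·(−9/4) − 9)/4 = −9/16.
u_3 = (−3·(−9/16) − 9)/4 = −117/64.
u_4 = (−3·(−117/64) − 9)/4 = −225/256.
u_5 = (−3·(−225/256) − 9)/4 = −1629/1024.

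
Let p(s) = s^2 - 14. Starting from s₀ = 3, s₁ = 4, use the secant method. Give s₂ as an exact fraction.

26/7

p(3) = -5, p(4) = 2. s₂ = 4 - 2·(4 - 3)/(2 - (-5)) = 26/7.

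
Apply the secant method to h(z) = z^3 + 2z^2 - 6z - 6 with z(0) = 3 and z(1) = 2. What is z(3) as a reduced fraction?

h(3) = 21, h(2) = -2. z(2) = 2 - (-2)·(2 - 3)/((-2) - 21) = 48/23.
h(2) = -2, h(48/23) = -8778/12167. z(3) = (48/23) - (-8778/12167)·((48/23) - 2)/((-8778/12167) - (-2)) = 8307/3889.

8307/3889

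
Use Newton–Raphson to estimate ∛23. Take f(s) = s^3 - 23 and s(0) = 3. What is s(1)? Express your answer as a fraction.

77/27

f'(s) = 3s^2.
f(3) = 4, f'(3) = 27, so s(1) = 3 - 4/27 = 77/27.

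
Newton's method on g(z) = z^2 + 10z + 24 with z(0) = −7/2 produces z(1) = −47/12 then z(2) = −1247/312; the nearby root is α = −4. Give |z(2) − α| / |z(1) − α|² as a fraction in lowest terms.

z(1) − α = −47/12 − (−4) = −47/12 + 4 = 1/12, so |z(1) − α| = 1/12.
z(2) − α = −1247/312 − (−4) = −1247/312 + 4 = 1/312, so |z(2) − α| = 1/312.
|z(1) − α|² = 1/144.
Ratio = (1/312) / (1/144) = 6/13.

6/13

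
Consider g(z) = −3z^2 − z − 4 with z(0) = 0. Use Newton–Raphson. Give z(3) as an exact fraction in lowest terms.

g'(z) = −6z − 1.
g(0) = −4, g'(0) = −1, so z(1) = 0 − (−4)/(−1) = −4.
g(−4) = −48, g'(−4) = 23, so z(2) = (−4) − (−48)/23 = −44/23.
g(−44/23) = −6912/529, g'(−44/23) = 241/23, so z(3) = (−44/23) − (−6912/529)/(241/23) = −3692/5543.

−3692/5543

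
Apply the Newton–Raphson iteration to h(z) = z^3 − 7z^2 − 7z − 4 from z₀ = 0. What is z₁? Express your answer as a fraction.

h'(z) = 3z^2 − 14z − 7.
h(0) = −4, h'(0) = −7, so z₁ = 0 − (−4)/(−7) = −4/7.

−4/7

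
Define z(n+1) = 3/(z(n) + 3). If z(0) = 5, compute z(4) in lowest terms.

z(1) = 3/(5 + 3) = 3/8.
z(2) = 3/(3/8 + 3) = 8/9.
z(3) = 3/(8/9 + 3) = 27/35.
z(4) = 3/(27/35 + 3) = 35/44.

35/44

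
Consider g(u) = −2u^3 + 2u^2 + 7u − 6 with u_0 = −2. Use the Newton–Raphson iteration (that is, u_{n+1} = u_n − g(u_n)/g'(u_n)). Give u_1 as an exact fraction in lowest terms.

−46/25

g'(u) = −6u^2 + 4u + 7.
g(−2) = 4, g'(−2) = −25, so u_1 = (−2) − 4/(−25) = −46/25.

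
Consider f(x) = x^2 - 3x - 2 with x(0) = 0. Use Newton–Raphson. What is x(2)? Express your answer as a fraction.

-22/39

f'(x) = 2x - 3.
f(0) = -2, f'(0) = -3, so x(1) = 0 - (-2)/(-3) = -2/3.
f(-2/3) = 4/9, f'(-2/3) = -13/3, so x(2) = (-2/3) - (4/9)/(-13/3) = -22/39.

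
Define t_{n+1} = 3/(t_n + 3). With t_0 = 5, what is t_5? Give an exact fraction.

t_1 = 3/(5 + 3) = 3/8.
t_2 = 3/(3/8 + 3) = 8/9.
t_3 = 3/(8/9 + 3) = 27/35.
t_4 = 3/(27/35 + 3) = 35/44.
t_5 = 3/(35/44 + 3) = 132/167.

132/167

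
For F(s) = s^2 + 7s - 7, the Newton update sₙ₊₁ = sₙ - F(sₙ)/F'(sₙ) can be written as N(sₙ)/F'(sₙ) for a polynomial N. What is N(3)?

16

F'(s) = 2s + 7.
N(s) = s·F'(s) - F(s) = s·(2s + 7) - (s^2 + 7s - 7) = s^2 + 7.
N(3) = 16.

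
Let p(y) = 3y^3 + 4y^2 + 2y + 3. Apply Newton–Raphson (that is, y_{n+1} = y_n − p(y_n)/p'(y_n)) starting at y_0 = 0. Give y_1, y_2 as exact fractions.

y_1 = −3/2, y_2 = −57/41

p'(y) = 9y^2 + 8y + 2.
p(0) = 3, p'(0) = 2, so y_1 = 0 − 3/2 = −3/2.
p(−3/2) = −9/8, p'(−3/2) = 41/4, so y_2 = (−3/2) − (−9/8)/(41/4) = −57/41.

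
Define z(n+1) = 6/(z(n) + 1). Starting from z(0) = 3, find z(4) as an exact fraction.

z(1) = 6/(3 + 1) = 3/2.
z(2) = 6/(3/2 + 1) = 12/5.
z(3) = 6/(12/5 + 1) = 30/17.
z(4) = 6/(30/17 + 1) = 102/47.

102/47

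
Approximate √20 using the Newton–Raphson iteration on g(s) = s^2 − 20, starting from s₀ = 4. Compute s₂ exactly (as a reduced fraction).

161/36

g'(s) = 2s.
g(4) = −4, g'(4) = 8, so s₁ = 4 − (−4)/8 = 9/2.
g(9/2) = 1/4, g'(9/2) = 9, so s₂ = (9/2) − (1/4)/9 = 161/36.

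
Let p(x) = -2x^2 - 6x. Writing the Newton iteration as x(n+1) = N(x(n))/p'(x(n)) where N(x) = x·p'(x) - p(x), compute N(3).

-18

p'(x) = -4x - 6.
N(x) = x·p'(x) - p(x) = x·(-4x - 6) - (-2x^2 - 6x) = -2x^2.
N(3) = -18.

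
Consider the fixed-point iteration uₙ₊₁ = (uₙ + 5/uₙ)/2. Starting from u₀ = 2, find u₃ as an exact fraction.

u₁ = (2 + 5/2)/2 = 9/4.
u₂ = (9/4 + 5/(9/4))/2 = 161/72.
u₃ = (161/72 + 5/(161/72))/2 = 51841/23184.

51841/23184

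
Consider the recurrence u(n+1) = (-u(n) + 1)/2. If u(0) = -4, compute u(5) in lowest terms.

u(1) = (-(-4) + 1)/2 = 5/2.
u(2) = (-(5/2) + 1)/2 = -3/4.
u(3) = (-(-3/4) + 1)/2 = 7/8.
u(4) = (-(7/8) + 1)/2 = 1/16.
u(5) = (-(1/16) + 1)/2 = 15/32.

15/32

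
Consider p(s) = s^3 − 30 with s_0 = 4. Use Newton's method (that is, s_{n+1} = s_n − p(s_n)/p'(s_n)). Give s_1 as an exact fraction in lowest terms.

79/24

p'(s) = 3s^2.
p(4) = 34, p'(4) = 48, so s_1 = 4 − 34/48 = 79/24.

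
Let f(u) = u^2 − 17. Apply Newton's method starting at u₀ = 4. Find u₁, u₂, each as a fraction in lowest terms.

f'(u) = 2u.
f(4) = −1, f'(4) = 8, so u₁ = 4 − (−1)/8 = 33/8.
f(33/8) = 1/64, f'(33/8) = 33/4, so u₂ = (33/8) − (1/64)/(33/4) = 2177/528.

u₁ = 33/8, u₂ = 2177/528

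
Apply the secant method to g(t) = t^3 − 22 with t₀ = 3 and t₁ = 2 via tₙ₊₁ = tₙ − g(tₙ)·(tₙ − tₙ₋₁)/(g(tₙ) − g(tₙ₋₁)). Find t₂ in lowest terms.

52/19

g(3) = 5, g(2) = −14. t₂ = 2 − (−14)·(2 − 3)/((−14) − 5) = 52/19.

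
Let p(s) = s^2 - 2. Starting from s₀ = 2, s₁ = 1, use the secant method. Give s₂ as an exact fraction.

4/3

p(2) = 2, p(1) = -1. s₂ = 1 - (-1)·(1 - 2)/((-1) - 2) = 4/3.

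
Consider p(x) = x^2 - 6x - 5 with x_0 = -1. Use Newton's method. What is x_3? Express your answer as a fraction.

-79921/107760

p'(x) = 2x - 6.
p(-1) = 2, p'(-1) = -8, so x_1 = (-1) - 2/(-8) = -3/4.
p(-3/4) = 1/16, p'(-3/4) = -15/2, so x_2 = (-3/4) - (1/16)/(-15/2) = -89/120.
p(-89/120) = 1/14400, p'(-89/120) = -449/60, so x_3 = (-89/120) - (1/14400)/(-449/60) = -79921/107760.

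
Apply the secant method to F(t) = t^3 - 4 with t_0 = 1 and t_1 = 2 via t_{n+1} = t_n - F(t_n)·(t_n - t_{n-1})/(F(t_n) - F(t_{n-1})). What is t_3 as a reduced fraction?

F(1) = -3, F(2) = 4. t_2 = 2 - 4·(2 - 1)/(4 - (-3)) = 10/7.
F(2) = 4, F(10/7) = -372/343. t_3 = (10/7) - (-372/343)·((10/7) - 2)/((-372/343) - 4) = 169/109.

169/109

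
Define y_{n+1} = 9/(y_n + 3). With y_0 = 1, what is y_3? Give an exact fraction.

y_1 = 9/(1 + 3) = 9/4.
y_2 = 9/(9/4 + 3) = 12/7.
y_3 = 9/(12/7 + 3) = 21/11.

21/11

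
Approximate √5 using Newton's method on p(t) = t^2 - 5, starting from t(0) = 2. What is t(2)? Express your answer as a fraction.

161/72

p'(t) = 2t.
p(2) = -1, p'(2) = 4, so t(1) = 2 - (-1)/4 = 9/4.
p(9/4) = 1/16, p'(9/4) = 9/2, so t(2) = (9/4) - (1/16)/(9/2) = 161/72.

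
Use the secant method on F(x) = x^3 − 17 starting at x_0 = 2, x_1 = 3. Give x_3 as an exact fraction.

20801/8137

F(2) = −9, F(3) = 10. x_2 = 3 − 10·(3 − 2)/(10 − (−9)) = 47/19.
F(3) = 10, F(47/19) = −12780/6859. x_3 = (47/19) − (−12780/6859)·((47/19) − 3)/((−12780/6859) − 10) = 20801/8137.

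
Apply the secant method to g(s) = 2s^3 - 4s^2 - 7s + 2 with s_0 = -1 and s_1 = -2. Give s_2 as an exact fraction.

-22/19

g(-1) = 3, g(-2) = -16. s_2 = (-2) - (-16)·((-2) - (-1))/((-16) - 3) = -22/19.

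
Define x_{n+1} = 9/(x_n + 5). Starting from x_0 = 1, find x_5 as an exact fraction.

4788/3407

x_1 = 9/(1 + 5) = 3/2.
x_2 = 9/(3/2 + 5) = 18/13.
x_3 = 9/(18/13 + 5) = 117/83.
x_4 = 9/(117/83 + 5) = 747/532.
x_5 = 9/(747/532 + 5) = 4788/3407.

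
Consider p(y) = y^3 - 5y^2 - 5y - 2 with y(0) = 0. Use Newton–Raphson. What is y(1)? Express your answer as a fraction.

p'(y) = 3y^2 - 10y - 5.
p(0) = -2, p'(0) = -5, so y(1) = 0 - (-2)/(-5) = -2/5.

-2/5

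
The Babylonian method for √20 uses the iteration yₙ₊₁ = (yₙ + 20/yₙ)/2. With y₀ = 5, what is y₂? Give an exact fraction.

y₁ = (5 + 20/5)/2 = 9/2.
y₂ = (9/2 + 20/(9/2))/2 = 161/36.

161/36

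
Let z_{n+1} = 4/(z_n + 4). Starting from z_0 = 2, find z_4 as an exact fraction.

34/41

z_1 = 4/(2 + 4) = 2/3.
z_2 = 4/(2/3 + 4) = 6/7.
z_3 = 4/(6/7 + 4) = 14/17.
z_4 = 4/(14/17 + 4) = 34/41.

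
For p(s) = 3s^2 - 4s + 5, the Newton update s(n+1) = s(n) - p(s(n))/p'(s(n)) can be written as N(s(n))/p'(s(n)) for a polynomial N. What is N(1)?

-2

p'(s) = 6s - 4.
N(s) = s·p'(s) - p(s) = s·(6s - 4) - (3s^2 - 4s + 5) = 3s^2 - 5.
N(1) = -2.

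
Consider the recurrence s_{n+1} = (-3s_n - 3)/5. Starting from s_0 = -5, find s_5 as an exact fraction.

-48/3125

s_1 = (-3·(-5) - 3)/5 = 12/5.
s_2 = (-3·(12/5) - 3)/5 = -51/25.
s_3 = (-3·(-51/25) - 3)/5 = 78/125.
s_4 = (-3·(78/125) - 3)/5 = -609/625.
s_5 = (-3·(-609/625) - 3)/5 = -48/3125.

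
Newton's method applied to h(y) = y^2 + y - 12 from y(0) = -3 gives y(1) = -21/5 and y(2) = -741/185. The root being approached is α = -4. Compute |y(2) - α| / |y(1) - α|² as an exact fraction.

y(1) - α = -21/5 - (-4) = -21/5 + 4 = -1/5, so |y(1) - α| = 1/5.
y(2) - α = -741/185 - (-4) = -741/185 + 4 = -1/185, so |y(2) - α| = 1/185.
|y(1) - α|² = 1/25.
Ratio = (1/185) / (1/25) = 5/37.

5/37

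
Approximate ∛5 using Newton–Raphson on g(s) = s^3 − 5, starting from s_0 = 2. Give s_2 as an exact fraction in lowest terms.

g'(s) = 3s^2.
g(2) = 3, g'(2) = 12, so s_1 = 2 − 3/12 = 7/4.
g(7/4) = 23/64, g'(7/4) = 147/16, so s_2 = (7/4) − (23/64)/(147/16) = 503/294.

503/294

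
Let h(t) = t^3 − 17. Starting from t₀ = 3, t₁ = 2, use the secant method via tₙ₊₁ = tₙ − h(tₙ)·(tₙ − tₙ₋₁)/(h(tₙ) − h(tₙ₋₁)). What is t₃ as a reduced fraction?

4709/1813

h(3) = 10, h(2) = −9. t₂ = 2 − (−9)·(2 − 3)/((−9) − 10) = 47/19.
h(2) = −9, h(47/19) = −12780/6859. t₃ = (47/19) − (−12780/6859)·((47/19) − 2)/((−12780/6859) − (−9)) = 4709/1813.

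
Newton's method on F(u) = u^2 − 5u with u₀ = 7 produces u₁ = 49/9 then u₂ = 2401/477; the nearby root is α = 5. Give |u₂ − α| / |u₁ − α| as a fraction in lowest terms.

u₁ − α = 49/9 − 5 = 4/9, so |u₁ − α| = 4/9.
u₂ − α = 2401/477 − 5 = 16/477, so |u₂ − α| = 16/477.
Ratio = (16/477) / (4/9) = 4/53.

4/53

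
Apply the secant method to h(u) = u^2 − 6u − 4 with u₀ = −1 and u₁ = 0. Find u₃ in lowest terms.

−14/23

h(−1) = 3, h(0) = −4. u₂ = 0 − (−4)·(0 − (−1))/((−4) − 3) = −4/7.
h(0) = −4, h(−4/7) = −12/49. u₃ = (−4/7) − (−12/49)·((−4/7) − 0)/((−12/49) − (−4)) = −14/23.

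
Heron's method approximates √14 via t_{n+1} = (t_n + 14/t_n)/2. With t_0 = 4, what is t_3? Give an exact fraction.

403201/107760

t_1 = (4 + 14/4)/2 = 15/4.
t_2 = (15/4 + 14/(15/4))/2 = 449/120.
t_3 = (449/120 + 14/(449/120))/2 = 403201/107760.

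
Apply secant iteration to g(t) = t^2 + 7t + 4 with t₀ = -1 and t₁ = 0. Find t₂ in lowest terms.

g(-1) = -2, g(0) = 4. t₂ = 0 - 4·(0 - (-1))/(4 - (-2)) = -2/3.

-2/3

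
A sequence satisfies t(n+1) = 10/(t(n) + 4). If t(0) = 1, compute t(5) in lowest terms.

t(1) = 10/(1 + 4) = 2.
t(2) = 10/(2 + 4) = 5/3.
t(3) = 10/(5/3 + 4) = 30/17.
t(4) = 10/(30/17 + 4) = 85/49.
t(5) = 10/(85/49 + 4) = 490/281.

490/281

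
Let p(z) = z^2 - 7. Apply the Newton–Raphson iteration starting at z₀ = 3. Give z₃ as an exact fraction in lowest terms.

32257/12192

p'(z) = 2z.
p(3) = 2, p'(3) = 6, so z₁ = 3 - 2/6 = 8/3.
p(8/3) = 1/9, p'(8/3) = 16/3, so z₂ = (8/3) - (1/9)/(16/3) = 127/48.
p(127/48) = 1/2304, p'(127/48) = 127/24, so z₃ = (127/48) - (1/2304)/(127/24) = 32257/12192.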